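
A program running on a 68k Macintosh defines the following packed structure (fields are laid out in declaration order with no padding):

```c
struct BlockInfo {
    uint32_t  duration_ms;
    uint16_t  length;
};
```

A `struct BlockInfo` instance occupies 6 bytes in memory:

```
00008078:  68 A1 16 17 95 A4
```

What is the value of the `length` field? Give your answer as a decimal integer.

`length` follows `duration_ms` (4 bytes), so it starts at byte offset 4 and occupies 2 bytes.
Bytes at offsets 4..5: 95 A4.
In big-endian order the high byte comes first in memory.
The bytes are already most-significant first: 0x95A4.
0x95A4 = 38308.

38308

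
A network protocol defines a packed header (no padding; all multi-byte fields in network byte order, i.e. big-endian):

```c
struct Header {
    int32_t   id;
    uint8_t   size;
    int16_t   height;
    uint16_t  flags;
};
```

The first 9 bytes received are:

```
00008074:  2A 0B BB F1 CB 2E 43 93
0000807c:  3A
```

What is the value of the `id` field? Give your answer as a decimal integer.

705412081

`id` is the first field, at byte offset 0, occupying 4 bytes.
Bytes at offsets 0..3: 2A 0B BB F1.
Big-endian stores the most-significant byte at the lowest address.
The bytes are already most-significant first: 0x2A0BBBF1.
0x2A0BBBF1 = 705412081.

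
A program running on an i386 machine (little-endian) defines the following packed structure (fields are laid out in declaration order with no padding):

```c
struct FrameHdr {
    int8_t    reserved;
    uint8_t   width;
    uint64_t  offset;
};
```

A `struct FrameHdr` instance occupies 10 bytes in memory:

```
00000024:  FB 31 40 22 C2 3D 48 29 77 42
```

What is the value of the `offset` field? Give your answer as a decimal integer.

4789342118982328896

`offset` follows `reserved` (1 B), `width` (1 B), so it starts at offset 1 + 1 = 2 and occupies 8 bytes.
Bytes at offsets 2..9: 40 22 C2 3D 48 29 77 42.
Little-endian: lowest address holds the least-significant byte.
Reassemble most-significant byte first: 42 77 29 48 3D C2 22 40 → 0x427729483DC22240.
0x427729483DC22240 = 4789342118982328896.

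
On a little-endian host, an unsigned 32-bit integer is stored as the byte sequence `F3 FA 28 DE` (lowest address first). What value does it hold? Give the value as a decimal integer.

In little-endian order the low byte comes first in memory.
Reassemble most-significant byte first: DE 28 FA F3 → 0xDE28FAF3.
0xDE28FAF3 = 3727227635.

3727227635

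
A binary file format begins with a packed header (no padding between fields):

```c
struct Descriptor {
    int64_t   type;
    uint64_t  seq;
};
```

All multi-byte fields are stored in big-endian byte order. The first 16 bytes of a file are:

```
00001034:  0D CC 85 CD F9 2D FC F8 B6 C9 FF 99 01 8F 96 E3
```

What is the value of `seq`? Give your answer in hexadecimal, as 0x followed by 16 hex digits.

`seq` follows `type` (8 bytes), so it starts at byte offset 8 and occupies 8 bytes.
Bytes at offsets 8..15: B6 C9 FF 99 01 8F 96 E3.
In big-endian order the high byte comes first in memory.
The bytes are already most-significant first: 0xB6C9FF99018F96E3.

0xB6C9FF99018F96E3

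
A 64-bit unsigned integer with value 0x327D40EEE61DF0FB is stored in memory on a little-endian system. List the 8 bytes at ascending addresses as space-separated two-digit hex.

Split into bytes (most-significant first): 32 7D 40 EE E6 1D F0 FB.
In little-endian order the low byte comes first in memory.
So at ascending addresses the bytes are FB F0 1D E6 EE 40 7D 32.

FB F0 1D E6 EE 40 7D 32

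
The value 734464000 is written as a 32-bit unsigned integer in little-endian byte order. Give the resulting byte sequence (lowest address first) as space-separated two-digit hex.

734464000 in hexadecimal, padded to 32 bits, is 0x2BC70800.
Split into bytes (most-significant first): 2B C7 08 00.
In little-endian order the low byte comes first in memory.
So at ascending addresses the bytes are 00 08 C7 2B.

00 08 C7 2B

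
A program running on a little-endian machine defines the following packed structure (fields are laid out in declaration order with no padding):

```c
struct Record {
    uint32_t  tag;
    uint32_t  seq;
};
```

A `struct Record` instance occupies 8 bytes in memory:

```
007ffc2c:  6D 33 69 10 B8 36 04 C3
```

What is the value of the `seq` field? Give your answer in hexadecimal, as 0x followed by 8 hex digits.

0xC30436B8

`seq` follows `tag` (4 bytes), so it starts at byte offset 4 and occupies 4 bytes.
Bytes at offsets 4..7: B8 36 04 C3.
Little-endian: lowest address holds the least-significant byte.
Reassemble most-significant byte first: C3 04 36 B8 → 0xC30436B8.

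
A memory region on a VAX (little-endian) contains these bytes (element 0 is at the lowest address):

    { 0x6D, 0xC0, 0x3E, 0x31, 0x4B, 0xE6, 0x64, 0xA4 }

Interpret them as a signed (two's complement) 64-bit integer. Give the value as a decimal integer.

Little-endian: lowest address holds the least-significant byte.
Reassemble most-significant byte first: A4 64 E6 4B 31 3E C0 6D → 0xA464E64B313EC06D.
Top bit is set, so as a signed 64-bit value this is 0xA464E64B313EC06D − 2^64 = -6600897943195172755.

-6600897943195172755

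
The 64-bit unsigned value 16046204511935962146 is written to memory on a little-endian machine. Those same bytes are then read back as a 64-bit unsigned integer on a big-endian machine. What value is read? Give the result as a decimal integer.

16046204511935962146 in 64-bit hexadecimal is 0xDEAF91FCB7369C22.
Stored little-endian, the bytes at ascending addresses are 22 9C 36 B7 FC 91 AF DE.
Read back as big-endian, the last byte is least significant, giving 0x229C36B7FC91AFDE.
0x229C36B7FC91AFDE = 2493928457500733406.

2493928457500733406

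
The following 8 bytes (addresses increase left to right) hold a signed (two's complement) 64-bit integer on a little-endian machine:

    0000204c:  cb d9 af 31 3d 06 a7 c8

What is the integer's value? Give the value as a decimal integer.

Little-endian: lowest address holds the least-significant byte.
Reassemble most-significant byte first: C8 A7 06 3D 31 AF D9 CB → 0xC8A7063D31AFD9CB.
Top bit is set, so as a signed 64-bit value this is 0xC8A7063D31AFD9CB − 2^64 = -3988212085116905013.

-3988212085116905013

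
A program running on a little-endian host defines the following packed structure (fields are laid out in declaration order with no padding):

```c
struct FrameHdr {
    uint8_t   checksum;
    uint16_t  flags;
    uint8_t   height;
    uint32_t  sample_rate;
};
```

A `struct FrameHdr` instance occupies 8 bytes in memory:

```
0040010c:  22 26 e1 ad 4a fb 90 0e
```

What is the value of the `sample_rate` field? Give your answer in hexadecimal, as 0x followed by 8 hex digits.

0x0E90FB4A

`sample_rate` follows `checksum` (1 B), `flags` (2 B), `height` (1 B), so it starts at offset 1 + 2 + 1 = 4 and occupies 4 bytes.
Bytes at offsets 4..7: 4A FB 90 0E.
In little-endian order the low byte comes first in memory.
Reassemble most-significant byte first: 0E 90 FB 4A → 0x0E90FB4A.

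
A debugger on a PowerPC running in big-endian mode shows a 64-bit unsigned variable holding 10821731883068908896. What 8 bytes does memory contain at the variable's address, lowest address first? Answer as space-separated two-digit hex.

96 2E 83 CF C8 D7 65 60

10821731883068908896 in hexadecimal, padded to 64 bits, is 0x962E83CFC8D76560.
Split into bytes (most-significant first): 96 2E 83 CF C8 D7 65 60.
Big-endian stores the most-significant byte at the lowest address.
So the memory order matches the most-significant-first order: 96 2E 83 CF C8 D7 65 60.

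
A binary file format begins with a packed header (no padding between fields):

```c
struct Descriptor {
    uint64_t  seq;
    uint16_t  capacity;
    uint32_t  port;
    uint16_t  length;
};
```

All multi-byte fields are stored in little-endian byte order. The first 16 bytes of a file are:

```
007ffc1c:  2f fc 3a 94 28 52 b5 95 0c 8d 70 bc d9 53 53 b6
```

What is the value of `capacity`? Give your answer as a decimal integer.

`capacity` follows `seq` (8 bytes), so it starts at byte offset 8 and occupies 2 bytes.
Bytes at offsets 8..9: 0C 8D.
Little-endian stores the least-significant byte at the lowest address.
Reassemble most-significant byte first: 8D 0C → 0x8D0C.
0x8D0C = 36108.

36108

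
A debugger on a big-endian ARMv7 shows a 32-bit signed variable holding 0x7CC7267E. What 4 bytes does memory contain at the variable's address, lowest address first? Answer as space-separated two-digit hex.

7C C7 26 7E

Split into bytes (most-significant first): 7C C7 26 7E.
Big-endian stores the most-significant byte at the lowest address.
So the memory order matches the most-significant-first order: 7C C7 26 7E.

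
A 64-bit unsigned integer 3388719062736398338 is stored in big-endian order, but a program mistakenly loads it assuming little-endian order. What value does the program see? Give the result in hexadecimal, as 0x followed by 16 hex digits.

0x0268FF890826072F

3388719062736398338 in 64-bit hexadecimal is 0x2F07260889FF6802.
Stored big-endian, the bytes at ascending addresses are 2F 07 26 08 89 FF 68 02.
Read back as little-endian, the first byte is least significant, giving 0x0268FF890826072F.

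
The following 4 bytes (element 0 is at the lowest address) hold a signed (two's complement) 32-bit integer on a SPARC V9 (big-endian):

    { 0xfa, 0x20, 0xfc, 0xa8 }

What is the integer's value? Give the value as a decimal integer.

-98501464

Big-endian: lowest address holds the most-significant byte.
The bytes are already most-significant first: 0xFA20FCA8.
Top bit is set, so as a signed 32-bit value this is 0xFA20FCA8 − 2^32 = -98501464.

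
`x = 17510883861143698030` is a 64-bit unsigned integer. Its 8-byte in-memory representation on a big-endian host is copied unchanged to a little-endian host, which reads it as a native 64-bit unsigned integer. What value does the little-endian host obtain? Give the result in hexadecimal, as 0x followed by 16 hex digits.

0x6E3A9756182803F3

17510883861143698030 in 64-bit hexadecimal is 0xF303281856973A6E.
Stored big-endian, the bytes at ascending addresses are F3 03 28 18 56 97 3A 6E.
Read back as little-endian, the first byte is least significant, giving 0x6E3A9756182803F3.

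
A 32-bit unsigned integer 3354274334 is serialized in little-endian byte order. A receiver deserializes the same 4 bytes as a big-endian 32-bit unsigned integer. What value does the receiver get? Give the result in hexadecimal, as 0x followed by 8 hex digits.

0x1E2AEEC7

3354274334 in 32-bit hexadecimal is 0xC7EE2A1E.
Stored little-endian, the bytes at ascending addresses are 1E 2A EE C7.
Read back as big-endian, the last byte is least significant, giving 0x1E2AEEC7.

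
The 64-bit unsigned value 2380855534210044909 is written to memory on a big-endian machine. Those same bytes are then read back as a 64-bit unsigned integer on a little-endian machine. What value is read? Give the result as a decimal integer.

17137072319508711969

2380855534210044909 in 64-bit hexadecimal is 0x210A7F7E7A1CD3ED.
Stored big-endian, the bytes at ascending addresses are 21 0A 7F 7E 7A 1C D3 ED.
Read back as little-endian, the first byte is least significant, giving 0xEDD31C7A7E7F0A21.
0xEDD31C7A7E7F0A21 = 17137072319508711969.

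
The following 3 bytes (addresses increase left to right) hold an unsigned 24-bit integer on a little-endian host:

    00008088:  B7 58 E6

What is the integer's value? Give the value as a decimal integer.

15095991

Little-endian: lowest address holds the least-significant byte.
Reassemble most-significant byte first: E6 58 B7 → 0xE658B7.
0xE658B7 = 15095991.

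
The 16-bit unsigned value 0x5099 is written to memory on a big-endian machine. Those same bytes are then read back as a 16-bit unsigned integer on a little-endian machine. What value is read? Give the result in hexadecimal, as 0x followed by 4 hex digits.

0x9950

Stored big-endian, the bytes at ascending addresses are 50 99.
Read back as little-endian, the first byte is least significant, giving 0x9950.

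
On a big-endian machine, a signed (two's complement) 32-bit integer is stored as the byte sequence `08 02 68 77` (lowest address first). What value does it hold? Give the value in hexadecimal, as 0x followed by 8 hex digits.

0x08026877

Big-endian stores the most-significant byte at the lowest address.
The bytes are already most-significant first: 0x08026877.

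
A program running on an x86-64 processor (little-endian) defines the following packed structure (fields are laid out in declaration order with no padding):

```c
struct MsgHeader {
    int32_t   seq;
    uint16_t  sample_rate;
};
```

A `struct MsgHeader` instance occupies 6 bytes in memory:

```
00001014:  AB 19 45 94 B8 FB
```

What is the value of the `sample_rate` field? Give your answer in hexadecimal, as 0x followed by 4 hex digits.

`sample_rate` follows `seq` (4 bytes), so it starts at byte offset 4 and occupies 2 bytes.
Bytes at offsets 4..5: B8 FB.
Little-endian: lowest address holds the least-significant byte.
Reassemble most-significant byte first: FB B8 → 0xFBB8.

0xFBB8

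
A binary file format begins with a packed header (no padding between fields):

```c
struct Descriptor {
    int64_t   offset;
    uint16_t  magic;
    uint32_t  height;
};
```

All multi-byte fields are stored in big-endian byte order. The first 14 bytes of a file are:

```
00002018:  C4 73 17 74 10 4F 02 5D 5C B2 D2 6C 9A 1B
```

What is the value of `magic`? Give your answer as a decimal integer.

23730

`magic` follows `offset` (8 bytes), so it starts at byte offset 8 and occupies 2 bytes.
Bytes at offsets 8..9: 5C B2.
In big-endian order the high byte comes first in memory.
The bytes are already most-significant first: 0x5CB2.
0x5CB2 = 23730.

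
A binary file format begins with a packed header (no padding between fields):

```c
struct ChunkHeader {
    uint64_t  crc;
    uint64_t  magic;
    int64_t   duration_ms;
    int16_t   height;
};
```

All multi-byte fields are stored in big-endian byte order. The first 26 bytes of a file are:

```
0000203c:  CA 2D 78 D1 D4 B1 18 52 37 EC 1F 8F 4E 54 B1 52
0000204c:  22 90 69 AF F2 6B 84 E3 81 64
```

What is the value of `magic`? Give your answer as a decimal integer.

`magic` follows `crc` (8 bytes), so it starts at byte offset 8 and occupies 8 bytes.
Bytes at offsets 8..15: 37 EC 1F 8F 4E 54 B1 52.
Big-endian stores the most-significant byte at the lowest address.
The bytes are already most-significant first: 0x37EC1F8F4E54B152.
0x37EC1F8F4E54B152 = 4029630466944708946.

4029630466944708946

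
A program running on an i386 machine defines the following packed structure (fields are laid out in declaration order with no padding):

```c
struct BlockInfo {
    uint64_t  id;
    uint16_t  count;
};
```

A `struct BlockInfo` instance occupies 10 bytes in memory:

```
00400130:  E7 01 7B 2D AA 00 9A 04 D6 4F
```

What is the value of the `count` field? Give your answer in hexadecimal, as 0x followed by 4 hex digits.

0x4FD6

`count` follows `id` (8 bytes), so it starts at byte offset 8 and occupies 2 bytes.
Bytes at offsets 8..9: D6 4F.
Little-endian: lowest address holds the least-significant byte.
Reassemble most-significant byte first: 4F D6 → 0x4FD6.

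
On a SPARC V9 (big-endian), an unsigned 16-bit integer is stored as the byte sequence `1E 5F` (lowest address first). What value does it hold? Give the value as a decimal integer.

Big-endian: lowest address holds the most-significant byte.
The bytes are already most-significant first: 0x1E5F.
0x1E5F = 7775.

7775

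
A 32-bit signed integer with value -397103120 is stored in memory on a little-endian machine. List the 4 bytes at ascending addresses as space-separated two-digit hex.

Two's complement of -397103120 in 32 bits: 397103120 = 0x17AB5010; invert → 0xE854AFEF; add 1 → 0xE854AFF0.
Split into bytes (most-significant first): E8 54 AF F0.
Little-endian stores the least-significant byte at the lowest address.
So at ascending addresses the bytes are F0 AF 54 E8.

F0 AF 54 E8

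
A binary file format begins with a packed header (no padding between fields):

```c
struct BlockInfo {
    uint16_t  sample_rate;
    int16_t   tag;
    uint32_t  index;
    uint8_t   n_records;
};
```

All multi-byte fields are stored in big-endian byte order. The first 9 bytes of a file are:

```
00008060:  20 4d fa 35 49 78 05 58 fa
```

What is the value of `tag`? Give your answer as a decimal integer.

-1483

`tag` follows `sample_rate` (2 bytes), so it starts at byte offset 2 and occupies 2 bytes.
Bytes at offsets 2..3: FA 35.
In big-endian order the high byte comes first in memory.
The bytes are already most-significant first: 0xFA35.
Top bit is set, so as a signed 16-bit value this is 0xFA35 − 2^16 = -1483.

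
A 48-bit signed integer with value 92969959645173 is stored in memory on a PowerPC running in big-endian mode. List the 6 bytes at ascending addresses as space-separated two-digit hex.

54 8E 41 6B 5F F5

92969959645173 in hexadecimal, padded to 48 bits, is 0x548E416B5FF5.
Split into bytes (most-significant first): 54 8E 41 6B 5F F5.
Big-endian: lowest address holds the most-significant byte.
So the memory order matches the most-significant-first order: 54 8E 41 6B 5F F5.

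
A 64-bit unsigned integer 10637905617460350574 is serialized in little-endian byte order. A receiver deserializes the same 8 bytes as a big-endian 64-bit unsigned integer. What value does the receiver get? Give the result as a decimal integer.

7948531231781462419

10637905617460350574 in 64-bit hexadecimal is 0x93A16ECC0ADB4E6E.
Stored little-endian, the bytes at ascending addresses are 6E 4E DB 0A CC 6E A1 93.
Read back as big-endian, the last byte is least significant, giving 0x6E4EDB0ACC6EA193.
0x6E4EDB0ACC6EA193 = 7948531231781462419.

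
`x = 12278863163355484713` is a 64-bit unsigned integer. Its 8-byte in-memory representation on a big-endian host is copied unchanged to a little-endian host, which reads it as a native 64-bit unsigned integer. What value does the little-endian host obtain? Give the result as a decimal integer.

12278863163355484713 in 64-bit hexadecimal is 0xAA6748FDA96ED229.
Stored big-endian, the bytes at ascending addresses are AA 67 48 FD A9 6E D2 29.
Read back as little-endian, the first byte is least significant, giving 0x29D26EA9FD4867AA.
0x29D26EA9FD4867AA = 3013592777042192298.

3013592777042192298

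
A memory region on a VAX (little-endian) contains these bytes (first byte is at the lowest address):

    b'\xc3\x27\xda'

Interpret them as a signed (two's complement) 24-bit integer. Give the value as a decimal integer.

In little-endian order the low byte comes first in memory.
Reassemble most-significant byte first: DA 27 C3 → 0xDA27C3.
Top bit is set, so as a signed 24-bit value this is 0xDA27C3 − 2^24 = -2480189.

-2480189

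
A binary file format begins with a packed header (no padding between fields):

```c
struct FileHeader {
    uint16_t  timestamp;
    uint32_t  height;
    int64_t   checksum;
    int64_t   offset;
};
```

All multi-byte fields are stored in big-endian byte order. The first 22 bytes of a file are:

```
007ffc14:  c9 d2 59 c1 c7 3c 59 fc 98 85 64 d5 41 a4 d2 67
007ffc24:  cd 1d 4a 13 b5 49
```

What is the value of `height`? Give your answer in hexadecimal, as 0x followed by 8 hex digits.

0x59C1C73C

`height` follows `timestamp` (2 bytes), so it starts at byte offset 2 and occupies 4 bytes.
Bytes at offsets 2..5: 59 C1 C7 3C.
Big-endian stores the most-significant byte at the lowest address.
The bytes are already most-significant first: 0x59C1C73C.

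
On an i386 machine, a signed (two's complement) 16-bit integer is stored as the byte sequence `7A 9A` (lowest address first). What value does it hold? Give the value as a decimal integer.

-25990

In little-endian order the low byte comes first in memory.
Reassemble most-significant byte first: 9A 7A → 0x9A7A.
Top bit is set, so as a signed 16-bit value this is 0x9A7A − 2^16 = -25990.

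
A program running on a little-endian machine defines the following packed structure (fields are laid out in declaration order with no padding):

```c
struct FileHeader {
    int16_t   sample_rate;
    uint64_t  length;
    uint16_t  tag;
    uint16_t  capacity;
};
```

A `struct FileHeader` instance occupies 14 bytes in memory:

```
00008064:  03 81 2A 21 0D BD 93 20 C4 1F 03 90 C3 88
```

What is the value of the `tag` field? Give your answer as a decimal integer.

`tag` follows `sample_rate` (2 B), `length` (8 B), so it starts at offset 2 + 8 = 10 and occupies 2 bytes.
Bytes at offsets 10..11: 03 90.
Little-endian: lowest address holds the least-significant byte.
Reassemble most-significant byte first: 90 03 → 0x9003.
0x9003 = 36867.

36867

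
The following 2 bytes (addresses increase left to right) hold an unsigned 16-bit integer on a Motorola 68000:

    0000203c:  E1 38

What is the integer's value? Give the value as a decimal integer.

Big-endian: lowest address holds the most-significant byte.
The bytes are already most-significant first: 0xE138.
0xE138 = 57656.

57656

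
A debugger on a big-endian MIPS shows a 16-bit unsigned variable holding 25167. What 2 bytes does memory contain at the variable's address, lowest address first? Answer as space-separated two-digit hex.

62 4F

25167 in hexadecimal, padded to 16 bits, is 0x624F.
Split into bytes (most-significant first): 62 4F.
Big-endian: lowest address holds the most-significant byte.
So the memory order matches the most-significant-first order: 62 4F.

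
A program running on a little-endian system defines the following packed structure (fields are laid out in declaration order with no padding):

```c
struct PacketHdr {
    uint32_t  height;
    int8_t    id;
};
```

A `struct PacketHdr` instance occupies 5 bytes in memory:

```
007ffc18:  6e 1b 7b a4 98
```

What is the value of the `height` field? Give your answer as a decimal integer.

2759531374

`height` is the first field, at byte offset 0, occupying 4 bytes.
Bytes at offsets 0..3: 6E 1B 7B A4.
Little-endian stores the least-significant byte at the lowest address.
Reassemble most-significant byte first: A4 7B 1B 6E → 0xA47B1B6E.
0xA47B1B6E = 2759531374.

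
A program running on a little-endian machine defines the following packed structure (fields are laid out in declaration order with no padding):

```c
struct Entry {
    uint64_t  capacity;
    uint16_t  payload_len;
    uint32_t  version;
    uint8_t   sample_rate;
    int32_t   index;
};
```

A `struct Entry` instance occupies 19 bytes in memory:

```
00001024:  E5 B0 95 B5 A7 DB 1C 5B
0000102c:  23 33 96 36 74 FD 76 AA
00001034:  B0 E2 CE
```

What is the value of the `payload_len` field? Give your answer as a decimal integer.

13091

`payload_len` follows `capacity` (8 bytes), so it starts at byte offset 8 and occupies 2 bytes.
Bytes at offsets 8..9: 23 33.
Little-endian stores the least-significant byte at the lowest address.
Reassemble most-significant byte first: 33 23 → 0x3323.
0x3323 = 13091.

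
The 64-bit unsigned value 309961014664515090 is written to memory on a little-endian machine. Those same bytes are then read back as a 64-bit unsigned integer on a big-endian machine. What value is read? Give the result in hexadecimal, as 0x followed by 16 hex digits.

309961014664515090 in 64-bit hexadecimal is 0x044D33E68D4C4E12.
Stored little-endian, the bytes at ascending addresses are 12 4E 4C 8D E6 33 4D 04.
Read back as big-endian, the last byte is least significant, giving 0x124E4C8DE6334D04.

0x124E4C8DE6334D04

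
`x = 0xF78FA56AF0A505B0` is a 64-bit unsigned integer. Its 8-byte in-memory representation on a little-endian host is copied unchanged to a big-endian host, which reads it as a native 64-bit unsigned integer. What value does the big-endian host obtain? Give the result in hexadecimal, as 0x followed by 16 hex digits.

Stored little-endian, the bytes at ascending addresses are B0 05 A5 F0 6A A5 8F F7.
Read back as big-endian, the last byte is least significant, giving 0xB005A5F06AA58FF7.

0xB005A5F06AA58FF7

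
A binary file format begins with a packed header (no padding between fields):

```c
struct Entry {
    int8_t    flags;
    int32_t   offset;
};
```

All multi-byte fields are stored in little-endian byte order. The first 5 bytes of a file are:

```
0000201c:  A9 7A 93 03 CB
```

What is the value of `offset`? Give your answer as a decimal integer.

-888958086

`offset` follows `flags` (1 byte), so it starts at byte offset 1 and occupies 4 bytes.
Bytes at offsets 1..4: 7A 93 03 CB.
Little-endian: lowest address holds the least-significant byte.
Reassemble most-significant byte first: CB 03 93 7A → 0xCB03937A.
Top bit is set, so as a signed 32-bit value this is 0xCB03937A − 2^32 = -888958086.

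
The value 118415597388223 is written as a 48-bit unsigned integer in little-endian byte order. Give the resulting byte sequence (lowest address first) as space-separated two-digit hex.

118415597388223 in hexadecimal, padded to 48 bits, is 0x6BB2C79E41BF.
Split into bytes (most-significant first): 6B B2 C7 9E 41 BF.
In little-endian order the low byte comes first in memory.
So at ascending addresses the bytes are BF 41 9E C7 B2 6B.

BF 41 9E C7 B2 6B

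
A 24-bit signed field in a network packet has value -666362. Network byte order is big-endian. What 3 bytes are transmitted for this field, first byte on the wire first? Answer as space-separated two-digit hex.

Two's complement of -666362 in 24 bits: 666362 = 0x0A2AFA; invert → 0xF5D505; add 1 → 0xF5D506.
Split into bytes (most-significant first): F5 D5 06.
Big-endian stores the most-significant byte at the lowest address.
So the memory order matches the most-significant-first order: F5 D5 06.

F5 D5 06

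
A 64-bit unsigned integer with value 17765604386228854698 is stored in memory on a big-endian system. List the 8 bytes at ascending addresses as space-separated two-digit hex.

17765604386228854698 in hexadecimal, padded to 64 bits, is 0xF68C1B10254ADFAA.
Split into bytes (most-significant first): F6 8C 1B 10 25 4A DF AA.
Big-endian: lowest address holds the most-significant byte.
So the memory order matches the most-significant-first order: F6 8C 1B 10 25 4A DF AA.

F6 8C 1B 10 25 4A DF AA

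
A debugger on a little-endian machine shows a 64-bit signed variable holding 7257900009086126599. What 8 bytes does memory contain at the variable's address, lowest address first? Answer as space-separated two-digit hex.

7257900009086126599 in hexadecimal, padded to 64 bits, is 0x64B93D9AB0E20A07.
Split into bytes (most-significant first): 64 B9 3D 9A B0 E2 0A 07.
In little-endian order the low byte comes first in memory.
So at ascending addresses the bytes are 07 0A E2 B0 9A 3D B9 64.

07 0A E2 B0 9A 3D B9 64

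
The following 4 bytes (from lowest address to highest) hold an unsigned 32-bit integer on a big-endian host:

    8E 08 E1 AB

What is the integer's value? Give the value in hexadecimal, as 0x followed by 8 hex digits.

0x8E08E1AB

In big-endian order the high byte comes first in memory.
The bytes are already most-significant first: 0x8E08E1AB.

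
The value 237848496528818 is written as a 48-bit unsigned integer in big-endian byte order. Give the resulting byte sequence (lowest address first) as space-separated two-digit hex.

D8 52 6B 25 5D B2

237848496528818 in hexadecimal, padded to 48 bits, is 0xD8526B255DB2.
Split into bytes (most-significant first): D8 52 6B 25 5D B2.
Big-endian stores the most-significant byte at the lowest address.
So the memory order matches the most-significant-first order: D8 52 6B 25 5D B2.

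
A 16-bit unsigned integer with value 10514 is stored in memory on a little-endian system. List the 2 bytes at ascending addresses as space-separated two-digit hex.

12 29

10514 in hexadecimal, padded to 16 bits, is 0x2912.
Split into bytes (most-significant first): 29 12.
In little-endian order the low byte comes first in memory.
So at ascending addresses the bytes are 12 29.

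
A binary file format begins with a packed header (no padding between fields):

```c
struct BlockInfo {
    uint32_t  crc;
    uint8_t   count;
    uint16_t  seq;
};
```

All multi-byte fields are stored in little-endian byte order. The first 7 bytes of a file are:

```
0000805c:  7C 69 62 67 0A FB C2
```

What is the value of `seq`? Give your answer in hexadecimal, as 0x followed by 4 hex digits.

`seq` follows `crc` (4 B), `count` (1 B), so it starts at offset 4 + 1 = 5 and occupies 2 bytes.
Bytes at offsets 5..6: FB C2.
Little-endian: lowest address holds the least-significant byte.
Reassemble most-significant byte first: C2 FB → 0xC2FB.

0xC2FB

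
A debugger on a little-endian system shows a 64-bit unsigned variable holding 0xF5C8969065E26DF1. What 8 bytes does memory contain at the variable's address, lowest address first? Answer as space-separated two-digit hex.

F1 6D E2 65 90 96 C8 F5

Split into bytes (most-significant first): F5 C8 96 90 65 E2 6D F1.
Little-endian: lowest address holds the least-significant byte.
So at ascending addresses the bytes are F1 6D E2 65 90 96 C8 F5.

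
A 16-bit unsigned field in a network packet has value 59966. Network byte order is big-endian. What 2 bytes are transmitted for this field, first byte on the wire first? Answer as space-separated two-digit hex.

59966 in hexadecimal, padded to 16 bits, is 0xEA3E.
Split into bytes (most-significant first): EA 3E.
In big-endian order the high byte comes first in memory.
So the memory order matches the most-significant-first order: EA 3E.

EA 3E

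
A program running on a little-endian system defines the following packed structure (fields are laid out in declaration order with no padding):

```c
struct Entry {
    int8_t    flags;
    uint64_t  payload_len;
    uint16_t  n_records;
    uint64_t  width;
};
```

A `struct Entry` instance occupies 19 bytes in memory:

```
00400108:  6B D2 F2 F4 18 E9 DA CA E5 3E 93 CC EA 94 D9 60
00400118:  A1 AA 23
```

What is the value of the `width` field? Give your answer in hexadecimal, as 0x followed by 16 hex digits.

`width` follows `flags` (1 B), `payload_len` (8 B), `n_records` (2 B), so it starts at offset 1 + 8 + 2 = 11 and occupies 8 bytes.
Bytes at offsets 11..18: CC EA 94 D9 60 A1 AA 23.
Little-endian stores the least-significant byte at the lowest address.
Reassemble most-significant byte first: 23 AA A1 60 D9 94 EA CC → 0x23AAA160D994EACC.

0x23AAA160D994EACC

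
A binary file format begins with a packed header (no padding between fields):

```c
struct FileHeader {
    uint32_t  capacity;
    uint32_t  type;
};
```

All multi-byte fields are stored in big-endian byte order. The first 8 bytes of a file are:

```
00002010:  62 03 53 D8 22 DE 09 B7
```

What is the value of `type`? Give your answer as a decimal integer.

`type` follows `capacity` (4 bytes), so it starts at byte offset 4 and occupies 4 bytes.
Bytes at offsets 4..7: 22 DE 09 B7.
Big-endian stores the most-significant byte at the lowest address.
The bytes are already most-significant first: 0x22DE09B7.
0x22DE09B7 = 584976823.

584976823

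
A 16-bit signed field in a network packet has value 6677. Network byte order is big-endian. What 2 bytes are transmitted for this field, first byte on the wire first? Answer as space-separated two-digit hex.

1A 15

6677 in hexadecimal, padded to 16 bits, is 0x1A15.
Split into bytes (most-significant first): 1A 15.
Big-endian: lowest address holds the most-significant byte.
So the memory order matches the most-significant-first order: 1A 15.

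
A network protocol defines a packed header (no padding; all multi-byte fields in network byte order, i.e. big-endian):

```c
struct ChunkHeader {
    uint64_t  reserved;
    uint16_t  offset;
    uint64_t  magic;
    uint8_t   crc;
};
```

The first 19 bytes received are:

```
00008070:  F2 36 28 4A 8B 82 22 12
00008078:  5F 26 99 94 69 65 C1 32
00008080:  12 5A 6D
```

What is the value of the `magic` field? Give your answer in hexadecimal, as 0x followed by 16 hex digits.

`magic` follows `reserved` (8 B), `offset` (2 B), so it starts at offset 8 + 2 = 10 and occupies 8 bytes.
Bytes at offsets 10..17: 99 94 69 65 C1 32 12 5A.
Big-endian: lowest address holds the most-significant byte.
The bytes are already most-significant first: 0x99946965C132125A.

0x99946965C132125A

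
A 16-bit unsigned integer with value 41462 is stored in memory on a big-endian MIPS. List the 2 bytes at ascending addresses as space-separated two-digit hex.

A1 F6

41462 in hexadecimal, padded to 16 bits, is 0xA1F6.
Split into bytes (most-significant first): A1 F6.
Big-endian stores the most-significant byte at the lowest address.
So the memory order matches the most-significant-first order: A1 F6.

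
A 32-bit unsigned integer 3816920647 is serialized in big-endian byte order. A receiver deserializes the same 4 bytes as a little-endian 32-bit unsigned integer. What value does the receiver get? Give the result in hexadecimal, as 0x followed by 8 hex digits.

0x479681E3

3816920647 in 32-bit hexadecimal is 0xE3819647.
Stored big-endian, the bytes at ascending addresses are E3 81 96 47.
Read back as little-endian, the first byte is least significant, giving 0x479681E3.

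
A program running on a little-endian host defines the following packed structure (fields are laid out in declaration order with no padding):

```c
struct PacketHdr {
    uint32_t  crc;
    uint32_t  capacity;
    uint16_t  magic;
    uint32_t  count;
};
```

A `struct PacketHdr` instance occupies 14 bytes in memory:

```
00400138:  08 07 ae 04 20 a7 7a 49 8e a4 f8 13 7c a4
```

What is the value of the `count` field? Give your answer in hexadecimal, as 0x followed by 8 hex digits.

0xA47C13F8

`count` follows `crc` (4 B), `capacity` (4 B), `magic` (2 B), so it starts at offset 4 + 4 + 2 = 10 and occupies 4 bytes.
Bytes at offsets 10..13: F8 13 7C A4.
Little-endian: lowest address holds the least-significant byte.
Reassemble most-significant byte first: A4 7C 13 F8 → 0xA47C13F8.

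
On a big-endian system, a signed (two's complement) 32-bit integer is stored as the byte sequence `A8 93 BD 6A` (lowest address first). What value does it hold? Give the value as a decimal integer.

-1466712726

In big-endian order the high byte comes first in memory.
The bytes are already most-significant first: 0xA893BD6A.
Top bit is set, so as a signed 32-bit value this is 0xA893BD6A − 2^32 = -1466712726.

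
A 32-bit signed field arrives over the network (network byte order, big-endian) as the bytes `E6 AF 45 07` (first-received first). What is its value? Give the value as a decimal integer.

-424721145

In big-endian order the high byte comes first in memory.
The bytes are already most-significant first: 0xE6AF4507.
Top bit is set, so as a signed 32-bit value this is 0xE6AF4507 − 2^32 = -424721145.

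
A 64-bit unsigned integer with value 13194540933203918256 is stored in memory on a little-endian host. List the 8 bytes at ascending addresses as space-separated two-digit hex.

13194540933203918256 in hexadecimal, padded to 64 bits, is 0xB71C6D1231F87DB0.
Split into bytes (most-significant first): B7 1C 6D 12 31 F8 7D B0.
Little-endian: lowest address holds the least-significant byte.
So at ascending addresses the bytes are B0 7D F8 31 12 6D 1C B7.

B0 7D F8 31 12 6D 1C B7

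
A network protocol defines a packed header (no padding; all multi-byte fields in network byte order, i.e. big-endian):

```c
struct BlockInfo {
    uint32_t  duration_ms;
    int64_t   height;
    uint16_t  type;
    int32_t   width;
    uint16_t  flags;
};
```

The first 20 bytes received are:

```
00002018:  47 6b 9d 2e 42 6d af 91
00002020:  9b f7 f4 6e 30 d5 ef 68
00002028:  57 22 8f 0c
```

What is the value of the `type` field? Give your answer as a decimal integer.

`type` follows `duration_ms` (4 B), `height` (8 B), so it starts at offset 4 + 8 = 12 and occupies 2 bytes.
Bytes at offsets 12..13: 30 D5.
Big-endian stores the most-significant byte at the lowest address.
The bytes are already most-significant first: 0x30D5.
0x30D5 = 12501.

12501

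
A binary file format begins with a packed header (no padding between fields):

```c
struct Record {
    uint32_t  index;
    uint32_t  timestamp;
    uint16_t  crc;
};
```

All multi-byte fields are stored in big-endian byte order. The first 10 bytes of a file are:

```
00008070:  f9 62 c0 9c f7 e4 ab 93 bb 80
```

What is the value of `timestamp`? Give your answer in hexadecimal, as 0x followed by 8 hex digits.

0xF7E4AB93

`timestamp` follows `index` (4 bytes), so it starts at byte offset 4 and occupies 4 bytes.
Bytes at offsets 4..7: F7 E4 AB 93.
Big-endian stores the most-significant byte at the lowest address.
The bytes are already most-significant first: 0xF7E4AB93.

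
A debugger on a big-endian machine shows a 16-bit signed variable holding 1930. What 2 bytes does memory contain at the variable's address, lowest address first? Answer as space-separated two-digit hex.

07 8A

1930 in hexadecimal, padded to 16 bits, is 0x078A.
Split into bytes (most-significant first): 07 8A.
Big-endian: lowest address holds the most-significant byte.
So the memory order matches the most-significant-first order: 07 8A.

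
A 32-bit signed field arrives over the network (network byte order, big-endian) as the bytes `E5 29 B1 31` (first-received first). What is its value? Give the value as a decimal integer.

-450252495

In big-endian order the high byte comes first in memory.
The bytes are already most-significant first: 0xE529B131.
Top bit is set, so as a signed 32-bit value this is 0xE529B131 − 2^32 = -450252495.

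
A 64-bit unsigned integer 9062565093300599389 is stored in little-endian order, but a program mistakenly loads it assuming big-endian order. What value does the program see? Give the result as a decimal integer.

6735707002845185149

9062565093300599389 in 64-bit hexadecimal is 0x7DC4B2EFD4097A5D.
Stored little-endian, the bytes at ascending addresses are 5D 7A 09 D4 EF B2 C4 7D.
Read back as big-endian, the last byte is least significant, giving 0x5D7A09D4EFB2C47D.
0x5D7A09D4EFB2C47D = 6735707002845185149.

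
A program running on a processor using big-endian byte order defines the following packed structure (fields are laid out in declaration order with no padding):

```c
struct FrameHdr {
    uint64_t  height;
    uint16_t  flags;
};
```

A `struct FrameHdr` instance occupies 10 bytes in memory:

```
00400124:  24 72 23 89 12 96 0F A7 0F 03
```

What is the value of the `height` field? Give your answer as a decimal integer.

2626200604339736487

`height` is the first field, at byte offset 0, occupying 8 bytes.
Bytes at offsets 0..7: 24 72 23 89 12 96 0F A7.
In big-endian order the high byte comes first in memory.
The bytes are already most-significant first: 0x2472238912960FA7.
0x2472238912960FA7 = 2626200604339736487.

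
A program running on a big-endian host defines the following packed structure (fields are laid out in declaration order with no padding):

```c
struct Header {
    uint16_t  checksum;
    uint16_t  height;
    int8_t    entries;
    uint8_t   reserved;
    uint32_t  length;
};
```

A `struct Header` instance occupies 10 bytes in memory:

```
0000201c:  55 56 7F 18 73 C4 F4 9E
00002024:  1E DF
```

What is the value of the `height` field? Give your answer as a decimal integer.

32536

`height` follows `checksum` (2 bytes), so it starts at byte offset 2 and occupies 2 bytes.
Bytes at offsets 2..3: 7F 18.
Big-endian: lowest address holds the most-significant byte.
The bytes are already most-significant first: 0x7F18.
0x7F18 = 32536.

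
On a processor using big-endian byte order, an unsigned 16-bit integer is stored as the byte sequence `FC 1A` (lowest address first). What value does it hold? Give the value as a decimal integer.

Big-endian: lowest address holds the most-significant byte.
The bytes are already most-significant first: 0xFC1A.
0xFC1A = 64538.

64538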